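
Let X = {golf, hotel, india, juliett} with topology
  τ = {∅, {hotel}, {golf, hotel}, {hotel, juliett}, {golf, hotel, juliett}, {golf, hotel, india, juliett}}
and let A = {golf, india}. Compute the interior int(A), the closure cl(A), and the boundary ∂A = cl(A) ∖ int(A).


int(A) = ∅, cl(A) = {golf, india}, ∂A = {golf, india}.

Closed sets in (X, τ) are complements of opens:
  closed(X, τ) = {∅, {india}, {golf, india}, {india, juliett}, {golf, india, juliett}, {golf, hotel, india, juliett}}.
int(A) = ⋃ {U ∈ τ : U ⊆ A}. Opens contained in A: ∅.
Taking the union of these: int(A) = ∅.
cl(A) = ⋂ {C closed : A ⊆ C}. Closed sets containing A: {golf, india}, {golf, india, juliett}, {golf, hotel, india, juliett}.
Intersecting these: cl(A) = {golf, india}.
∂A = cl(A) ∖ int(A) = {golf, india} ∖ ∅ = {golf, india}.


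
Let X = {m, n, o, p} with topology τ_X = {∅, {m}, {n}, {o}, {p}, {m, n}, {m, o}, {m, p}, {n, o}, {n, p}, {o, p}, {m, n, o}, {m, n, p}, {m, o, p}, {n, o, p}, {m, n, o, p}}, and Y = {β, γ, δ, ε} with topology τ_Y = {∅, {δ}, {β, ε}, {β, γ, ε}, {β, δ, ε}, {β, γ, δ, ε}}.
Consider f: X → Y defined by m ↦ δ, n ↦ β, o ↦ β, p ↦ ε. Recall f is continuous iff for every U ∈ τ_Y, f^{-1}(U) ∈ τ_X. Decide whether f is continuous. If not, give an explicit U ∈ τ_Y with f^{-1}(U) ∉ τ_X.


f IS continuous.

Compute f^{-1}(U) for each U ∈ τ_Y:
  U = ∅: f^{-1}(U) = ∅ ∈ τ_X ✓.
  U = {δ}: f^{-1}(U) = {m} ∈ τ_X ✓.
  U = {β, ε}: f^{-1}(U) = {n, o, p} ∈ τ_X ✓.
  U = {β, γ, ε}: f^{-1}(U) = {n, o, p} ∈ τ_X ✓.
  U = {β, δ, ε}: f^{-1}(U) = {m, n, o, p} ∈ τ_X ✓.
  U = {β, γ, δ, ε}: f^{-1}(U) = {m, n, o, p} ∈ τ_X ✓.
Every preimage lies in τ_X, so f IS continuous.


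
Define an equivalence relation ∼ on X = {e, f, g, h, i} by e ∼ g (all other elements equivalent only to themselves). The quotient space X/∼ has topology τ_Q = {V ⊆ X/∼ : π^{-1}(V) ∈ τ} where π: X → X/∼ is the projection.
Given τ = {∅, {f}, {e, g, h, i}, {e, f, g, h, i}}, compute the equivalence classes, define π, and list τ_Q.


X/∼ = {[e=g], [f], [h], [i]}; |τ_Q| = 4.

Equivalence classes: [e=g], [f], [h], [i].
Quotient map π: X → X/∼ sends e ↦ [e=g], f ↦ [f], g ↦ [e=g], h ↦ [h], i ↦ [i].
For each subset V ⊆ X/∼, compute π^{-1}(V) ⊆ X and check whether π^{-1}(V) ∈ τ. V is open in τ_Q iff π^{-1}(V) ∈ τ.
  V = {}: π^{-1}(V) = ∅ ∈ τ ✓.
  V = {[e=g]}: π^{-1}(V) = {e, g} ∉ τ ✗.
  V = {[f]}: π^{-1}(V) = {f} ∈ τ ✓.
  V = {[e=g], [f]}: π^{-1}(V) = {e, f, g} ∉ τ ✗.
  V = {[h]}: π^{-1}(V) = {h} ∉ τ ✗.
  V = {[e=g], [h]}: π^{-1}(V) = {e, g, h} ∉ τ ✗.
  V = {[f], [h]}: π^{-1}(V) = {f, h} ∉ τ ✗.
  V = {[e=g], [f], [h]}: π^{-1}(V) = {e, f, g, h} ∉ τ ✗.
  V = {[i]}: π^{-1}(V) = {i} ∉ τ ✗.
  V = {[e=g], [i]}: π^{-1}(V) = {e, g, i} ∉ τ ✗.
  V = {[f], [i]}: π^{-1}(V) = {f, i} ∉ τ ✗.
  V = {[e=g], [f], [i]}: π^{-1}(V) = {e, f, g, i} ∉ τ ✗.
  V = {[h], [i]}: π^{-1}(V) = {h, i} ∉ τ ✗.
  V = {[e=g], [h], [i]}: π^{-1}(V) = {e, g, h, i} ∈ τ ✓.
  V = {[f], [h], [i]}: π^{-1}(V) = {f, h, i} ∉ τ ✗.
  V = {[e=g], [f], [h], [i]}: π^{-1}(V) = {e, f, g, h, i} ∈ τ ✓.
Open sets in the quotient: τ_Q = {{}, {[f]}, {[e=g], [h], [i]}, {[e=g], [f], [h], [i]}} (4 elements).


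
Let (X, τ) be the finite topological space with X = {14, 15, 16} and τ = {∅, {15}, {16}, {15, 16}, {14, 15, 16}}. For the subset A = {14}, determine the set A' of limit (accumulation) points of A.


A' = ∅

For each x ∈ X, list the open sets U ∈ τ with x ∈ U, then check whether U ∩ (A ∖ {x}) ≠ ∅ for every such U.
  x = 14: open {14, 15, 16} ∋ x has {14, 15, 16} ∩ (A ∖ {14}) = ∅, so x is NOT a limit point.
  x = 15: open {15} ∋ x has {15} ∩ (A ∖ {15}) = ∅, so x is NOT a limit point.
  x = 16: open {16} ∋ x has {16} ∩ (A ∖ {16}) = ∅, so x is NOT a limit point.
Collecting: A' = ∅.


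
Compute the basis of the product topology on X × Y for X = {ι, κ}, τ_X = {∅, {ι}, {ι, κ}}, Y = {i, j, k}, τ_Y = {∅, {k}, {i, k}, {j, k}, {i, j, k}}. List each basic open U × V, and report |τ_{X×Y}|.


Basis B = {∅ × ∅, {ι} × {k}, {ι} × {i, k}, {ι} × {j, k}, {ι, κ} × {k}, {ι} × {i, j, k}, {ι, κ} × {i, k}, {ι, κ} × {j, k}, {ι, κ} × {i, j, k}}; |τ_{X×Y}| = 14.

Enumerate products U × V with U ∈ τ_X, V ∈ τ_Y (deduplicated):
  ∅ × ∅ = {} (∅)
  {ι} × {k} = {(ι,k)}
  {ι} × {i, k} = {(ι,i), (ι,k)}
  {ι} × {j, k} = {(ι,j), (ι,k)}
  {ι, κ} × {k} = {(ι,k), (κ,k)}
  {ι} × {i, j, k} = {(ι,i), (ι,j), (ι,k)}
  {ι, κ} × {i, k} = {(ι,i), (ι,k), (κ,i), (κ,k)}
  {ι, κ} × {j, k} = {(ι,j), (ι,k), (κ,j), (κ,k)}
  {ι, κ} × {i, j, k} = {(ι,i), (ι,j), (ι,k), (κ,i), (κ,j), (κ,k)}
These 9 distinct sets form the basis B.
Close under arbitrary unions to get τ_{X×Y}; counting gives |τ_{X×Y}| = 14.


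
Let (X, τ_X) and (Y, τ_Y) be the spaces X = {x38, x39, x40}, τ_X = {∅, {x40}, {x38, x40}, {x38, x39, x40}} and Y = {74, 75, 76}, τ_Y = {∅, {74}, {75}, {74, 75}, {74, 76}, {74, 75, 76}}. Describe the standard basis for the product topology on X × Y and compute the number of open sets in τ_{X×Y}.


Basis B = {∅ × ∅, {x40} × {74}, {x40} × {75}, {x38, x40} × {74}, {x38, x40} × {75}, {x40} × {74, 75}, {x40} × {74, 76}, {x38, x39, x40} × {74}, {x38, x39, x40} × {75}, {x40} × {74, 75, 76}, {x38, x40} × {74, 75}, {x38, x40} × {74, 76}, {x38, x40} × {74, 75, 76}, {x38, x39, x40} × {74, 75}, {x38, x39, x40} × {74, 76}, {x38, x39, x40} × {74, 75, 76}}; |τ_{X×Y}| = 40.

Enumerate products U × V with U ∈ τ_X, V ∈ τ_Y (deduplicated):
  ∅ × ∅ = {} (∅)
  {x40} × {74} = {(x40,74)}
  {x40} × {75} = {(x40,75)}
  {x38, x40} × {74} = {(x38,74), (x40,74)}
  {x38, x40} × {75} = {(x38,75), (x40,75)}
  {x40} × {74, 75} = {(x40,74), (x40,75)}
  {x40} × {74, 76} = {(x40,74), (x40,76)}
  {x38, x39, x40} × {74} = {(x38,74), (x39,74), (x40,74)}
  {x38, x39, x40} × {75} = {(x38,75), (x39,75), (x40,75)}
  {x40} × {74, 75, 76} = {(x40,74), (x40,75), (x40,76)}
  {x38, x40} × {74, 75} = {(x38,74), (x38,75), (x40,74), (x40,75)}
  {x38, x40} × {74, 76} = {(x38,74), (x38,76), (x40,74), (x40,76)}
  {x38, x40} × {74, 75, 76} = {(x38,74), (x38,75), (x38,76), (x40,74), (x40,75), (x40,76)}
  {x38, x39, x40} × {74, 75} = {(x38,74), (x38,75), (x39,74), (x39,75), (x40,74), (x40,75)}
  {x38, x39, x40} × {74, 76} = {(x38,74), (x38,76), (x39,74), (x39,76), (x40,74), (x40,76)}
  {x38, x39, x40} × {74, 75, 76} = {(x38,74), (x38,75), (x38,76), (x39,74), (x39,75), (x39,76), (x40,74), (x40,75), (x40,76)}
These 16 distinct sets form the basis B.
Close under arbitrary unions to get τ_{X×Y}; counting gives |τ_{X×Y}| = 40.


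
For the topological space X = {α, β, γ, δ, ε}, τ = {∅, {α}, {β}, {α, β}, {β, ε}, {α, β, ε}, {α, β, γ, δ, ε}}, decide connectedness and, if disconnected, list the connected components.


(X, τ) is connected.

Find clopen sets (U ∈ τ with X ∖ U ∈ τ):
  U = ∅, X ∖ U = {α, β, γ, δ, ε} — both open, so U is clopen.
  U = {α, β, γ, δ, ε}, X ∖ U = ∅ — both open, so U is clopen.
Only trivial clopens (∅ and X) exist, so (X, τ) is connected.
Compute connected components by grouping points that agree on all clopens:
  component: {α, β, γ, δ, ε}


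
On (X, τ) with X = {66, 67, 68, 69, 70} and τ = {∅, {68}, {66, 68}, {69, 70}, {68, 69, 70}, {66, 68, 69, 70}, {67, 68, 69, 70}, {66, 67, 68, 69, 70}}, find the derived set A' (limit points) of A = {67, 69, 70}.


A' = {67, 69, 70}

For each x ∈ X, list the open sets U ∈ τ with x ∈ U, then check whether U ∩ (A ∖ {x}) ≠ ∅ for every such U.
  x = 66: open {66, 68} ∋ x has {66, 68} ∩ (A ∖ {66}) = ∅, so x is NOT a limit point.
  x = 67: opens ∋ x are {67, 68, 69, 70}, {66, 67, 68, 69, 70}; each meets A ∖ {67}, so x IS a limit point.
  x = 68: open {68} ∋ x has {68} ∩ (A ∖ {68}) = ∅, so x is NOT a limit point.
  x = 69: opens ∋ x are {69, 70}, {68, 69, 70}, {66, 68, 69, 70}, {67, 68, 69, 70}, {66, 67, 68, 69, 70}; each meets A ∖ {69}, so x IS a limit point.
  x = 70: opens ∋ x are {69, 70}, {68, 69, 70}, {66, 68, 69, 70}, {67, 68, 69, 70}, {66, 67, 68, 69, 70}; each meets A ∖ {70}, so x IS a limit point.
Collecting: A' = {67, 69, 70}.


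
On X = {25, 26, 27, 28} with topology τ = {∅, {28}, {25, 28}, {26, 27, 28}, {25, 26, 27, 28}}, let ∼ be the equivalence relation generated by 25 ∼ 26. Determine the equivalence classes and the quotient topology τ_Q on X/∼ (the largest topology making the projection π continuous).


X/∼ = {[25=26], [27], [28]}; |τ_Q| = 3.

Equivalence classes: [25=26], [27], [28].
Quotient map π: X → X/∼ sends 25 ↦ [25=26], 26 ↦ [25=26], 27 ↦ [27], 28 ↦ [28].
For each subset V ⊆ X/∼, compute π^{-1}(V) ⊆ X and check whether π^{-1}(V) ∈ τ. V is open in τ_Q iff π^{-1}(V) ∈ τ.
  V = {}: π^{-1}(V) = ∅ ∈ τ ✓.
  V = {[25=26]}: π^{-1}(V) = {25, 26} ∉ τ ✗.
  V = {[27]}: π^{-1}(V) = {27} ∉ τ ✗.
  V = {[25=26], [27]}: π^{-1}(V) = {25, 26, 27} ∉ τ ✗.
  V = {[28]}: π^{-1}(V) = {28} ∈ τ ✓.
  V = {[25=26], [28]}: π^{-1}(V) = {25, 26, 28} ∉ τ ✗.
  V = {[27], [28]}: π^{-1}(V) = {27, 28} ∉ τ ✗.
  V = {[25=26], [27], [28]}: π^{-1}(V) = {25, 26, 27, 28} ∈ τ ✓.
Open sets in the quotient: τ_Q = {{}, {[28]}, {[25=26], [27], [28]}} (3 elements).


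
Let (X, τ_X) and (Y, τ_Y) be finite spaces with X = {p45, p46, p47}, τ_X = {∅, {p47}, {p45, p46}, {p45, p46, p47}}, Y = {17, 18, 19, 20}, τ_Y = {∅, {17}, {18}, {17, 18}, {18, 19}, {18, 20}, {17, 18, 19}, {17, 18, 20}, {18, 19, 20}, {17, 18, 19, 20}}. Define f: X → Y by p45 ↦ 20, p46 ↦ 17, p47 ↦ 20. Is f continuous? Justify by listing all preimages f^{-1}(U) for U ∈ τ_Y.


f is NOT continuous.

Compute f^{-1}(U) for each U ∈ τ_Y:
  U = ∅: f^{-1}(U) = ∅ ∈ τ_X ✓.
  U = {17}: f^{-1}(U) = {p46} ∉ τ_X ✗.
  U = {18}: f^{-1}(U) = ∅ ∈ τ_X ✓.
  U = {17, 18}: f^{-1}(U) = {p46} ∉ τ_X ✗.
  U = {18, 19}: f^{-1}(U) = ∅ ∈ τ_X ✓.
  U = {18, 20}: f^{-1}(U) = {p45, p47} ∉ τ_X ✗.
  U = {17, 18, 19}: f^{-1}(U) = {p46} ∉ τ_X ✗.
  U = {17, 18, 20}: f^{-1}(U) = {p45, p46, p47} ∈ τ_X ✓.
  U = {18, 19, 20}: f^{-1}(U) = {p45, p47} ∉ τ_X ✗.
  U = {17, 18, 19, 20}: f^{-1}(U) = {p45, p46, p47} ∈ τ_X ✓.
Found U = {17} with f^{-1}(U) = {p46} not in τ_X. Therefore f is NOT continuous.


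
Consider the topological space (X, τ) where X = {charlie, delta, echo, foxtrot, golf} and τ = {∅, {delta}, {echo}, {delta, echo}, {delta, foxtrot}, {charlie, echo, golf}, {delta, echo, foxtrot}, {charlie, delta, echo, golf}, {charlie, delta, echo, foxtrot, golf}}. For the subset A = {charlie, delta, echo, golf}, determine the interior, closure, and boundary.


int(A) = {charlie, delta, echo, golf}, cl(A) = {charlie, delta, echo, foxtrot, golf}, ∂A = {foxtrot}.

Closed sets in (X, τ) are complements of opens:
  closed(X, τ) = {∅, {foxtrot}, {charlie, golf}, {delta, foxtrot}, {charlie, echo, golf}, {charlie, foxtrot, golf}, {charlie, delta, foxtrot, golf}, {charlie, echo, foxtrot, golf}, {charlie, delta, echo, foxtrot, golf}}.
int(A) = ⋃ {U ∈ τ : U ⊆ A}. Opens contained in A: ∅, {delta}, {echo}, {delta, echo}, {charlie, echo, golf}, {charlie, delta, echo, golf}.
Taking the union of these: int(A) = {charlie, delta, echo, golf}.
cl(A) = ⋂ {C closed : A ⊆ C}. Closed sets containing A: {charlie, delta, echo, foxtrot, golf}.
Intersecting these: cl(A) = {charlie, delta, echo, foxtrot, golf}.
∂A = cl(A) ∖ int(A) = {charlie, delta, echo, foxtrot, golf} ∖ {charlie, delta, echo, golf} = {foxtrot}.


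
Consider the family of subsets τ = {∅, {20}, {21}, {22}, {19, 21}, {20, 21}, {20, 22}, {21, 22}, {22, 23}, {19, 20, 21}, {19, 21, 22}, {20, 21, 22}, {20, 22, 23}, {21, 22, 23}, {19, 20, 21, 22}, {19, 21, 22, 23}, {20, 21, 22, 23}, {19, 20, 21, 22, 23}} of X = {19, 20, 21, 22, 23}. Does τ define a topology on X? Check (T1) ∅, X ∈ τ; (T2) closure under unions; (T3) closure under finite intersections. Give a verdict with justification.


τ IS a topology on X.

Axiom (T1): ∅ ∈ τ? Yes; X ∈ τ? Yes.
Axiom (T2/T3): check pairwise unions and intersections of members of τ.
All pairwise intersections and unions checked — each lies in τ. Therefore τ satisfies (T1), (T2), (T3): it IS a topology on X.


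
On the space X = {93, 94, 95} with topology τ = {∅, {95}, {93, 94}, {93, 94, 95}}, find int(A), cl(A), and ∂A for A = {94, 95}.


int(A) = {95}, cl(A) = {93, 94, 95}, ∂A = {93, 94}.

Closed sets in (X, τ) are complements of opens:
  closed(X, τ) = {∅, {95}, {93, 94}, {93, 94, 95}}.
int(A) = ⋃ {U ∈ τ : U ⊆ A}. Opens contained in A: ∅, {95}.
Taking the union of these: int(A) = {95}.
cl(A) = ⋂ {C closed : A ⊆ C}. Closed sets containing A: {93, 94, 95}.
Intersecting these: cl(A) = {93, 94, 95}.
∂A = cl(A) ∖ int(A) = {93, 94, 95} ∖ {95} = {93, 94}.


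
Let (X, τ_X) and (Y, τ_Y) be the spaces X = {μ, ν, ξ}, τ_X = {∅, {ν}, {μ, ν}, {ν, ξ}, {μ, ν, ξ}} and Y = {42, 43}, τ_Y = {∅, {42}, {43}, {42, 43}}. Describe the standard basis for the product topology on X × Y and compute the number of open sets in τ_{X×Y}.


Basis B = {∅ × ∅, {ν} × {42}, {ν} × {43}, {μ, ν} × {42}, {μ, ν} × {43}, {ν} × {42, 43}, {ν, ξ} × {42}, {ν, ξ} × {43}, {μ, ν, ξ} × {42}, {μ, ν, ξ} × {43}, {μ, ν} × {42, 43}, {ν, ξ} × {42, 43}, {μ, ν, ξ} × {42, 43}}; |τ_{X×Y}| = 25.

Enumerate products U × V with U ∈ τ_X, V ∈ τ_Y (deduplicated):
  ∅ × ∅ = {} (∅)
  {ν} × {42} = {(ν,42)}
  {ν} × {43} = {(ν,43)}
  {μ, ν} × {42} = {(μ,42), (ν,42)}
  {μ, ν} × {43} = {(μ,43), (ν,43)}
  {ν} × {42, 43} = {(ν,42), (ν,43)}
  {ν, ξ} × {42} = {(ν,42), (ξ,42)}
  {ν, ξ} × {43} = {(ν,43), (ξ,43)}
  {μ, ν, ξ} × {42} = {(μ,42), (ν,42), (ξ,42)}
  {μ, ν, ξ} × {43} = {(μ,43), (ν,43), (ξ,43)}
  {μ, ν} × {42, 43} = {(μ,42), (μ,43), (ν,42), (ν,43)}
  {ν, ξ} × {42, 43} = {(ν,42), (ν,43), (ξ,42), (ξ,43)}
  {μ, ν, ξ} × {42, 43} = {(μ,42), (μ,43), (ν,42), (ν,43), (ξ,42), (ξ,43)}
These 13 distinct sets form the basis B.
Close under arbitrary unions to get τ_{X×Y}; counting gives |τ_{X×Y}| = 25.


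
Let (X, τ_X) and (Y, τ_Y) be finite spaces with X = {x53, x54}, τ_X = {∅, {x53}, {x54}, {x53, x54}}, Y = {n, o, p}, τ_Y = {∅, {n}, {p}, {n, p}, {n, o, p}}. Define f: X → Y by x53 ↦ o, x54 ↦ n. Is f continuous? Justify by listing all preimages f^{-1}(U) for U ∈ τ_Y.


f IS continuous.

Compute f^{-1}(U) for each U ∈ τ_Y:
  U = ∅: f^{-1}(U) = ∅ ∈ τ_X ✓.
  U = {n}: f^{-1}(U) = {x54} ∈ τ_X ✓.
  U = {p}: f^{-1}(U) = ∅ ∈ τ_X ✓.
  U = {n, p}: f^{-1}(U) = {x54} ∈ τ_X ✓.
  U = {n, o, p}: f^{-1}(U) = {x53, x54} ∈ τ_X ✓.
Every preimage lies in τ_X, so f IS continuous.


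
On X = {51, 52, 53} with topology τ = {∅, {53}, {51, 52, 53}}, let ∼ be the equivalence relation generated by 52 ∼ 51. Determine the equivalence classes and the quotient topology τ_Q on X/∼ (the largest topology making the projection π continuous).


X/∼ = {[51=52], [53]}; |τ_Q| = 3.

Equivalence classes: [51=52], [53].
Quotient map π: X → X/∼ sends 51 ↦ [51=52], 52 ↦ [51=52], 53 ↦ [53].
For each subset V ⊆ X/∼, compute π^{-1}(V) ⊆ X and check whether π^{-1}(V) ∈ τ. V is open in τ_Q iff π^{-1}(V) ∈ τ.
  V = {}: π^{-1}(V) = ∅ ∈ τ ✓.
  V = {[51=52]}: π^{-1}(V) = {51, 52} ∉ τ ✗.
  V = {[53]}: π^{-1}(V) = {53} ∈ τ ✓.
  V = {[51=52], [53]}: π^{-1}(V) = {51, 52, 53} ∈ τ ✓.
Open sets in the quotient: τ_Q = {{}, {[53]}, {[51=52], [53]}} (3 elements).


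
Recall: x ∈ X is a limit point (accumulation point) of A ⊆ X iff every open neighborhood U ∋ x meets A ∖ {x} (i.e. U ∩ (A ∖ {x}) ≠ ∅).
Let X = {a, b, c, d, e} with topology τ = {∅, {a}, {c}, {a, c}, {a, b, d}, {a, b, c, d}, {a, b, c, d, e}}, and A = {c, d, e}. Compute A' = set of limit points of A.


A' = {b, e}

For each x ∈ X, list the open sets U ∈ τ with x ∈ U, then check whether U ∩ (A ∖ {x}) ≠ ∅ for every such U.
  x = a: open {a} ∋ x has {a} ∩ (A ∖ {a}) = ∅, so x is NOT a limit point.
  x = b: opens ∋ x are {a, b, d}, {a, b, c, d}, {a, b, c, d, e}; each meets A ∖ {b}, so x IS a limit point.
  x = c: open {c} ∋ x has {c} ∩ (A ∖ {c}) = ∅, so x is NOT a limit point.
  x = d: open {a, b, d} ∋ x has {a, b, d} ∩ (A ∖ {d}) = ∅, so x is NOT a limit point.
  x = e: opens ∋ x are {a, b, c, d, e}; each meets A ∖ {e}, so x IS a limit point.
Collecting: A' = {b, e}.


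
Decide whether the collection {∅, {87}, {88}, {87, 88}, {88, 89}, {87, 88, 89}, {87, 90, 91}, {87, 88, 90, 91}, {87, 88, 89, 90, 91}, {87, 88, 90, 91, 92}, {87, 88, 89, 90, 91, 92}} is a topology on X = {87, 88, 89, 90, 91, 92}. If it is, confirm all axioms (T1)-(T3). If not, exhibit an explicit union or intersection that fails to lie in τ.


τ IS a topology on X.

Axiom (T1): ∅ ∈ τ? Yes; X ∈ τ? Yes.
Axiom (T2/T3): check pairwise unions and intersections of members of τ.
All pairwise intersections and unions checked — each lies in τ. Therefore τ satisfies (T1), (T2), (T3): it IS a topology on X.


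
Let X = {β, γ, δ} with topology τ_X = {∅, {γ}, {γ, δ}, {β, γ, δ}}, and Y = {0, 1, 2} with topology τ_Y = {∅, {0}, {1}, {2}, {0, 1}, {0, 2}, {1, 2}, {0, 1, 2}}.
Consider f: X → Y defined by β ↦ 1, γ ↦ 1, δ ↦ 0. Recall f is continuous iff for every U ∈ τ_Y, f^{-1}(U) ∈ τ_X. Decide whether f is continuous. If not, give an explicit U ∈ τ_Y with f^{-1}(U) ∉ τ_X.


f is NOT continuous.

Compute f^{-1}(U) for each U ∈ τ_Y:
  U = ∅: f^{-1}(U) = ∅ ∈ τ_X ✓.
  U = {0}: f^{-1}(U) = {δ} ∉ τ_X ✗.
  U = {1}: f^{-1}(U) = {β, γ} ∉ τ_X ✗.
  U = {2}: f^{-1}(U) = ∅ ∈ τ_X ✓.
  U = {0, 1}: f^{-1}(U) = {β, γ, δ} ∈ τ_X ✓.
  U = {0, 2}: f^{-1}(U) = {δ} ∉ τ_X ✗.
  U = {1, 2}: f^{-1}(U) = {β, γ} ∉ τ_X ✗.
  U = {0, 1, 2}: f^{-1}(U) = {β, γ, δ} ∈ τ_X ✓.
Found U = {0} with f^{-1}(U) = {δ} not in τ_X. Therefore f is NOT continuous.


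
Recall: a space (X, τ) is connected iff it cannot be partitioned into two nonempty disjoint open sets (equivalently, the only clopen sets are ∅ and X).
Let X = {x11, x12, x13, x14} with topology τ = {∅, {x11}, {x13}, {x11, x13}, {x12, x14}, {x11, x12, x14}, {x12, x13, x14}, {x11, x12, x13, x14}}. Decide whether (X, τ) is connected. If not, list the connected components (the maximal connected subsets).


(X, τ) is disconnected; components = [{x11}, {x13}, {x12, x14}].

Find clopen sets (U ∈ τ with X ∖ U ∈ τ):
  U = ∅, X ∖ U = {x11, x12, x13, x14} — both open, so U is clopen.
  U = {x11}, X ∖ U = {x12, x13, x14} — both open, so U is clopen.
  U = {x13}, X ∖ U = {x11, x12, x14} — both open, so U is clopen.
  U = {x11, x13}, X ∖ U = {x12, x14} — both open, so U is clopen.
  U = {x12, x14}, X ∖ U = {x11, x13} — both open, so U is clopen.
  U = {x11, x12, x14}, X ∖ U = {x13} — both open, so U is clopen.
  U = {x12, x13, x14}, X ∖ U = {x11} — both open, so U is clopen.
  U = {x11, x12, x13, x14}, X ∖ U = ∅ — both open, so U is clopen.
Nontrivial clopen(s) exist: e.g. {x11}. So (X, τ) is disconnected.
Compute connected components by grouping points that agree on all clopens:
  component: {x11}
  component: {x13}
  component: {x12, x14}


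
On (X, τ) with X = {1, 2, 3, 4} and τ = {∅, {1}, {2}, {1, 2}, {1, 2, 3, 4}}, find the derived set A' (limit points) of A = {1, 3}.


A' = {3, 4}

For each x ∈ X, list the open sets U ∈ τ with x ∈ U, then check whether U ∩ (A ∖ {x}) ≠ ∅ for every such U.
  x = 1: open {1} ∋ x has {1} ∩ (A ∖ {1}) = ∅, so x is NOT a limit point.
  x = 2: open {2} ∋ x has {2} ∩ (A ∖ {2}) = ∅, so x is NOT a limit point.
  x = 3: opens ∋ x are {1, 2, 3, 4}; each meets A ∖ {3}, so x IS a limit point.
  x = 4: opens ∋ x are {1, 2, 3, 4}; each meets A ∖ {4}, so x IS a limit point.
Collecting: A' = {3, 4}.


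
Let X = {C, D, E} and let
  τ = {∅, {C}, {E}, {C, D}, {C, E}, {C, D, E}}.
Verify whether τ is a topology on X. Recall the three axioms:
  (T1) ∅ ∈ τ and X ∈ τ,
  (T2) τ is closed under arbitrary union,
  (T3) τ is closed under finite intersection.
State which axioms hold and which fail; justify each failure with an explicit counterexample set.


τ IS a topology on X.

Axiom (T1): ∅ ∈ τ? Yes; X ∈ τ? Yes.
Axiom (T2/T3): check pairwise unions and intersections of members of τ.
All pairwise intersections and unions checked — each lies in τ. Therefore τ satisfies (T1), (T2), (T3): it IS a topology on X.


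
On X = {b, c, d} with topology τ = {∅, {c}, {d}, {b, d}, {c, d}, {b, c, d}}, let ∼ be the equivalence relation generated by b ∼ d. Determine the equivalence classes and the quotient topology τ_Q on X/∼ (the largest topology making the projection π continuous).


X/∼ = {[b=d], [c]}; |τ_Q| = 4.

Equivalence classes: [b=d], [c].
Quotient map π: X → X/∼ sends b ↦ [b=d], c ↦ [c], d ↦ [b=d].
For each subset V ⊆ X/∼, compute π^{-1}(V) ⊆ X and check whether π^{-1}(V) ∈ τ. V is open in τ_Q iff π^{-1}(V) ∈ τ.
  V = {}: π^{-1}(V) = ∅ ∈ τ ✓.
  V = {[b=d]}: π^{-1}(V) = {b, d} ∈ τ ✓.
  V = {[c]}: π^{-1}(V) = {c} ∈ τ ✓.
  V = {[b=d], [c]}: π^{-1}(V) = {b, c, d} ∈ τ ✓.
Open sets in the quotient: τ_Q = {{}, {[b=d]}, {[c]}, {[b=d], [c]}} (4 elements).


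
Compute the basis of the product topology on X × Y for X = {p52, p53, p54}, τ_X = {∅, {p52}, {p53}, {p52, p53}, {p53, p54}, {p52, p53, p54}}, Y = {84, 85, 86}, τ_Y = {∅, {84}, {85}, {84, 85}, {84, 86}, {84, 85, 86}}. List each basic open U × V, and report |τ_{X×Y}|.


Basis B = {∅ × ∅, {p52} × {84}, {p52} × {85}, {p53} × {84}, {p53} × {85}, {p52} × {84, 85}, {p52} × {84, 86}, {p52, p53} × {84}, {p52, p53} × {85}, {p53} × {84, 85}, {p53} × {84, 86}, {p53, p54} × {84}, {p53, p54} × {85}, {p52} × {84, 85, 86}, {p52, p53, p54} × {84}, {p52, p53, p54} × {85}, {p53} × {84, 85, 86}, {p52, p53} × {84, 85}, {p52, p53} × {84, 86}, {p53, p54} × {84, 85}, {p53, p54} × {84, 86}, {p52, p53} × {84, 85, 86}, {p52, p53, p54} × {84, 85}, {p52, p53, p54} × {84, 86}, {p53, p54} × {84, 85, 86}, {p52, p53, p54} × {84, 85, 86}}; |τ_{X×Y}| = 108.

Enumerate products U × V with U ∈ τ_X, V ∈ τ_Y (deduplicated):
  ∅ × ∅ = {} (∅)
  {p52} × {84} = {(p52,84)}
  {p52} × {85} = {(p52,85)}
  {p53} × {84} = {(p53,84)}
  {p53} × {85} = {(p53,85)}
  {p52} × {84, 85} = {(p52,84), (p52,85)}
  {p52} × {84, 86} = {(p52,84), (p52,86)}
  {p52, p53} × {84} = {(p52,84), (p53,84)}
  {p52, p53} × {85} = {(p52,85), (p53,85)}
  {p53} × {84, 85} = {(p53,84), (p53,85)}
  {p53} × {84, 86} = {(p53,84), (p53,86)}
  {p53, p54} × {84} = {(p53,84), (p54,84)}
  {p53, p54} × {85} = {(p53,85), (p54,85)}
  {p52} × {84, 85, 86} = {(p52,84), (p52,85), (p52,86)}
  {p52, p53, p54} × {84} = {(p52,84), (p53,84), (p54,84)}
  {p52, p53, p54} × {85} = {(p52,85), (p53,85), (p54,85)}
  {p53} × {84, 85, 86} = {(p53,84), (p53,85), (p53,86)}
  {p52, p53} × {84, 85} = {(p52,84), (p52,85), (p53,84), (p53,85)}
  {p52, p53} × {84, 86} = {(p52,84), (p52,86), (p53,84), (p53,86)}
  {p53, p54} × {84, 85} = {(p53,84), (p53,85), (p54,84), (p54,85)}
  {p53, p54} × {84, 86} = {(p53,84), (p53,86), (p54,84), (p54,86)}
  {p52, p53} × {84, 85, 86} = {(p52,84), (p52,85), (p52,86), (p53,84), (p53,85), (p53,86)}
  {p52, p53, p54} × {84, 85} = {(p52,84), (p52,85), (p53,84), (p53,85), (p54,84), (p54,85)}
  {p52, p53, p54} × {84, 86} = {(p52,84), (p52,86), (p53,84), (p53,86), (p54,84), (p54,86)}
  {p53, p54} × {84, 85, 86} = {(p53,84), (p53,85), (p53,86), (p54,84), (p54,85), (p54,86)}
  {p52, p53, p54} × {84, 85, 86} = {(p52,84), (p52,85), (p52,86), (p53,84), (p53,85), (p53,86), (p54,84), (p54,85), (p54,86)}
These 26 distinct sets form the basis B.
Close under arbitrary unions to get τ_{X×Y}; counting gives |τ_{X×Y}| = 108.


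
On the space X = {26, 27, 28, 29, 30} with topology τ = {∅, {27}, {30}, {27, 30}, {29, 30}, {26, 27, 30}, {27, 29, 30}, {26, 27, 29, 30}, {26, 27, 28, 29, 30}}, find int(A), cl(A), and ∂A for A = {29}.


int(A) = ∅, cl(A) = {28, 29}, ∂A = {28, 29}.

Closed sets in (X, τ) are complements of opens:
  closed(X, τ) = {∅, {28}, {26, 28}, {28, 29}, {26, 27, 28}, {26, 28, 29}, {26, 27, 28, 29}, {26, 28, 29, 30}, {26, 27, 28, 29, 30}}.
int(A) = ⋃ {U ∈ τ : U ⊆ A}. Opens contained in A: ∅.
Taking the union of these: int(A) = ∅.
cl(A) = ⋂ {C closed : A ⊆ C}. Closed sets containing A: {28, 29}, {26, 28, 29}, {26, 27, 28, 29}, {26, 28, 29, 30}, {26, 27, 28, 29, 30}.
Intersecting these: cl(A) = {28, 29}.
∂A = cl(A) ∖ int(A) = {28, 29} ∖ ∅ = {28, 29}.


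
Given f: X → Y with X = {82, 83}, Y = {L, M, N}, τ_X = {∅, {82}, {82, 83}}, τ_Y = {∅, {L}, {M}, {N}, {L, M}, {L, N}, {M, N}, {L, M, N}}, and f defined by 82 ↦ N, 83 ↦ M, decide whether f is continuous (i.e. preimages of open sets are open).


f is NOT continuous.

Compute f^{-1}(U) for each U ∈ τ_Y:
  U = ∅: f^{-1}(U) = ∅ ∈ τ_X ✓.
  U = {L}: f^{-1}(U) = ∅ ∈ τ_X ✓.
  U = {M}: f^{-1}(U) = {83} ∉ τ_X ✗.
  U = {N}: f^{-1}(U) = {82} ∈ τ_X ✓.
  U = {L, M}: f^{-1}(U) = {83} ∉ τ_X ✗.
  U = {L, N}: f^{-1}(U) = {82} ∈ τ_X ✓.
  U = {M, N}: f^{-1}(U) = {82, 83} ∈ τ_X ✓.
  U = {L, M, N}: f^{-1}(U) = {82, 83} ∈ τ_X ✓.
Found U = {M} with f^{-1}(U) = {83} not in τ_X. Therefore f is NOT continuous.


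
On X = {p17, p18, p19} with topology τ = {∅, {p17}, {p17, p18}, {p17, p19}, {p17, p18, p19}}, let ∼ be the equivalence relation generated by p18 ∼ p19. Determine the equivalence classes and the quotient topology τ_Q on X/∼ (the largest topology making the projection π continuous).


X/∼ = {[p17], [p18=p19]}; |τ_Q| = 3.

Equivalence classes: [p17], [p18=p19].
Quotient map π: X → X/∼ sends p17 ↦ [p17], p18 ↦ [p18=p19], p19 ↦ [p18=p19].
For each subset V ⊆ X/∼, compute π^{-1}(V) ⊆ X and check whether π^{-1}(V) ∈ τ. V is open in τ_Q iff π^{-1}(V) ∈ τ.
  V = {}: π^{-1}(V) = ∅ ∈ τ ✓.
  V = {[p17]}: π^{-1}(V) = {p17} ∈ τ ✓.
  V = {[p18=p19]}: π^{-1}(V) = {p18, p19} ∉ τ ✗.
  V = {[p17], [p18=p19]}: π^{-1}(V) = {p17, p18, p19} ∈ τ ✓.
Open sets in the quotient: τ_Q = {{}, {[p17]}, {[p17], [p18=p19]}} (3 elements).


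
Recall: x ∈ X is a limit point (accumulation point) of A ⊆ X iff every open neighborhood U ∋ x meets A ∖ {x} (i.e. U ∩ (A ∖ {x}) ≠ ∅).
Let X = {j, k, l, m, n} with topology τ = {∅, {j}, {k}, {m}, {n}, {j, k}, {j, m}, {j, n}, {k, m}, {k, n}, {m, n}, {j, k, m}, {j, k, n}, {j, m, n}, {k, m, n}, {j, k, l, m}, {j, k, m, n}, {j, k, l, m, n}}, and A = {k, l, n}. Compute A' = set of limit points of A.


A' = {l}

For each x ∈ X, list the open sets U ∈ τ with x ∈ U, then check whether U ∩ (A ∖ {x}) ≠ ∅ for every such U.
  x = j: open {j} ∋ x has {j} ∩ (A ∖ {j}) = ∅, so x is NOT a limit point.
  x = k: open {k} ∋ x has {k} ∩ (A ∖ {k}) = ∅, so x is NOT a limit point.
  x = l: opens ∋ x are {j, k, l, m}, {j, k, l, m, n}; each meets A ∖ {l}, so x IS a limit point.
  x = m: open {m} ∋ x has {m} ∩ (A ∖ {m}) = ∅, so x is NOT a limit point.
  x = n: open {n} ∋ x has {n} ∩ (A ∖ {n}) = ∅, so x is NOT a limit point.
Collecting: A' = {l}.


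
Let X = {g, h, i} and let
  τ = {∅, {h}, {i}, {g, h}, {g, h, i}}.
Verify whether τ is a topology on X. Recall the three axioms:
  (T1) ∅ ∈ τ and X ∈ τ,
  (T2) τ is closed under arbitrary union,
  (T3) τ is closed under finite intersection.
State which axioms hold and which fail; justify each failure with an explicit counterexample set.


τ is NOT a topology on X.

Axiom (T1): ∅ ∈ τ? Yes; X ∈ τ? Yes.
Axiom (T2/T3): check pairwise unions and intersections of members of τ.
Counterexample for (T2): {h} ∪ {i} = {h, i} ∉ τ. Therefore τ is NOT a topology.


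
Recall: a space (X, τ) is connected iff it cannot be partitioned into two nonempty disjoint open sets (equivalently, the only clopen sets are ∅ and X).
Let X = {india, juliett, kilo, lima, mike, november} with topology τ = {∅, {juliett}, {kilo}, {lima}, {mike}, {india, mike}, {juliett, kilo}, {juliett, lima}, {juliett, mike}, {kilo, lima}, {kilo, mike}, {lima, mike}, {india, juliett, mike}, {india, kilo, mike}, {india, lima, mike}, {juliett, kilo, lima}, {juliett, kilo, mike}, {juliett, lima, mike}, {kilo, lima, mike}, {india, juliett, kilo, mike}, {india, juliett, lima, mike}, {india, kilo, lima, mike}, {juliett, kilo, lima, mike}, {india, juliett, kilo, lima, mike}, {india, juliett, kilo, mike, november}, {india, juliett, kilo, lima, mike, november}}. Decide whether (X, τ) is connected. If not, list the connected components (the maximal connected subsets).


(X, τ) is disconnected; components = [{lima}, {india, juliett, kilo, mike, november}].

Find clopen sets (U ∈ τ with X ∖ U ∈ τ):
  U = ∅, X ∖ U = {india, juliett, kilo, lima, mike, november} — both open, so U is clopen.
  U = {lima}, X ∖ U = {india, juliett, kilo, mike, november} — both open, so U is clopen.
  U = {india, juliett, kilo, mike, november}, X ∖ U = {lima} — both open, so U is clopen.
  U = {india, juliett, kilo, lima, mike, november}, X ∖ U = ∅ — both open, so U is clopen.
Nontrivial clopen(s) exist: e.g. {lima}. So (X, τ) is disconnected.
Compute connected components by grouping points that agree on all clopens:
  component: {lima}
  component: {india, juliett, kilo, mike, november}


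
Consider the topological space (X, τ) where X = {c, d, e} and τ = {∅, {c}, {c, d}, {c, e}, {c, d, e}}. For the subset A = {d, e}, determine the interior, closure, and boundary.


int(A) = ∅, cl(A) = {d, e}, ∂A = {d, e}.

Closed sets in (X, τ) are complements of opens:
  closed(X, τ) = {∅, {d}, {e}, {d, e}, {c, d, e}}.
int(A) = ⋃ {U ∈ τ : U ⊆ A}. Opens contained in A: ∅.
Taking the union of these: int(A) = ∅.
cl(A) = ⋂ {C closed : A ⊆ C}. Closed sets containing A: {d, e}, {c, d, e}.
Intersecting these: cl(A) = {d, e}.
∂A = cl(A) ∖ int(A) = {d, e} ∖ ∅ = {d, e}.


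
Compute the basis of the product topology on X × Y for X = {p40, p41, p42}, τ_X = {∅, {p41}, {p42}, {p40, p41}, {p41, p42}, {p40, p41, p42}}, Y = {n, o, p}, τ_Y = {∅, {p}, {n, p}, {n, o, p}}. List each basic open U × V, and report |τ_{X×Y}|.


Basis B = {∅ × ∅, {p41} × {p}, {p42} × {p}, {p40, p41} × {p}, {p41} × {n, p}, {p41, p42} × {p}, {p42} × {n, p}, {p40, p41, p42} × {p}, {p41} × {n, o, p}, {p42} × {n, o, p}, {p40, p41} × {n, p}, {p41, p42} × {n, p}, {p40, p41} × {n, o, p}, {p40, p41, p42} × {n, p}, {p41, p42} × {n, o, p}, {p40, p41, p42} × {n, o, p}}; |τ_{X×Y}| = 40.

Enumerate products U × V with U ∈ τ_X, V ∈ τ_Y (deduplicated):
  ∅ × ∅ = {} (∅)
  {p41} × {p} = {(p41,p)}
  {p42} × {p} = {(p42,p)}
  {p40, p41} × {p} = {(p40,p), (p41,p)}
  {p41} × {n, p} = {(p41,n), (p41,p)}
  {p41, p42} × {p} = {(p41,p), (p42,p)}
  {p42} × {n, p} = {(p42,n), (p42,p)}
  {p40, p41, p42} × {p} = {(p40,p), (p41,p), (p42,p)}
  {p41} × {n, o, p} = {(p41,n), (p41,o), (p41,p)}
  {p42} × {n, o, p} = {(p42,n), (p42,o), (p42,p)}
  {p40, p41} × {n, p} = {(p40,n), (p40,p), (p41,n), (p41,p)}
  {p41, p42} × {n, p} = {(p41,n), (p41,p), (p42,n), (p42,p)}
  {p40, p41} × {n, o, p} = {(p40,n), (p40,o), (p40,p), (p41,n), (p41,o), (p41,p)}
  {p40, p41, p42} × {n, p} = {(p40,n), (p40,p), (p41,n), (p41,p), (p42,n), (p42,p)}
  {p41, p42} × {n, o, p} = {(p41,n), (p41,o), (p41,p), (p42,n), (p42,o), (p42,p)}
  {p40, p41, p42} × {n, o, p} = {(p40,n), (p40,o), (p40,p), (p41,n), (p41,o), (p41,p), (p42,n), (p42,o), (p42,p)}
These 16 distinct sets form the basis B.
Close under arbitrary unions to get τ_{X×Y}; counting gives |τ_{X×Y}| = 40.


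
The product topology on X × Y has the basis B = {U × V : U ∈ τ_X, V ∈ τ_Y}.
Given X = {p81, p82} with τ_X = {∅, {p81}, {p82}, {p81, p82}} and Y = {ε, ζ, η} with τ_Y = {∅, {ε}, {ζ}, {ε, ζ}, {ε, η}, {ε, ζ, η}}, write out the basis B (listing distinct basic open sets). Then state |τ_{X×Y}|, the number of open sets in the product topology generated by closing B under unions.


Basis B = {∅ × ∅, {p81} × {ε}, {p81} × {ζ}, {p82} × {ε}, {p82} × {ζ}, {p81} × {ε, ζ}, {p81} × {ε, η}, {p81, p82} × {ε}, {p81, p82} × {ζ}, {p82} × {ε, ζ}, {p82} × {ε, η}, {p81} × {ε, ζ, η}, {p82} × {ε, ζ, η}, {p81, p82} × {ε, ζ}, {p81, p82} × {ε, η}, {p81, p82} × {ε, ζ, η}}; |τ_{X×Y}| = 36.

Enumerate products U × V with U ∈ τ_X, V ∈ τ_Y (deduplicated):
  ∅ × ∅ = {} (∅)
  {p81} × {ε} = {(p81,ε)}
  {p81} × {ζ} = {(p81,ζ)}
  {p82} × {ε} = {(p82,ε)}
  {p82} × {ζ} = {(p82,ζ)}
  {p81} × {ε, ζ} = {(p81,ε), (p81,ζ)}
  {p81} × {ε, η} = {(p81,ε), (p81,η)}
  {p81, p82} × {ε} = {(p81,ε), (p82,ε)}
  {p81, p82} × {ζ} = {(p81,ζ), (p82,ζ)}
  {p82} × {ε, ζ} = {(p82,ε), (p82,ζ)}
  {p82} × {ε, η} = {(p82,ε), (p82,η)}
  {p81} × {ε, ζ, η} = {(p81,ε), (p81,ζ), (p81,η)}
  {p82} × {ε, ζ, η} = {(p82,ε), (p82,ζ), (p82,η)}
  {p81, p82} × {ε, ζ} = {(p81,ε), (p81,ζ), (p82,ε), (p82,ζ)}
  {p81, p82} × {ε, η} = {(p81,ε), (p81,η), (p82,ε), (p82,η)}
  {p81, p82} × {ε, ζ, η} = {(p81,ε), (p81,ζ), (p81,η), (p82,ε), (p82,ζ), (p82,η)}
These 16 distinct sets form the basis B.
Close under arbitrary unions to get τ_{X×Y}; counting gives |τ_{X×Y}| = 36.


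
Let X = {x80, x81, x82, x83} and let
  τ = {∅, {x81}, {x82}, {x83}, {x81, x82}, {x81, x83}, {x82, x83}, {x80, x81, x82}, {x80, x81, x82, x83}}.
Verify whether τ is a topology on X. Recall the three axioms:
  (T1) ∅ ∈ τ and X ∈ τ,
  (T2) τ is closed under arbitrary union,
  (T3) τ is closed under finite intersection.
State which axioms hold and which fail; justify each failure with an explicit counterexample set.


τ is NOT a topology on X.

Axiom (T1): ∅ ∈ τ? Yes; X ∈ τ? Yes.
Axiom (T2/T3): check pairwise unions and intersections of members of τ.
Counterexample for (T2): {x81} ∪ {x82, x83} = {x81, x82, x83} ∉ τ. Therefore τ is NOT a topology.


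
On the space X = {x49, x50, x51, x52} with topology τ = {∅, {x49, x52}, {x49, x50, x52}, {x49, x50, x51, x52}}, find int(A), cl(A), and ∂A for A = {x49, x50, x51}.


int(A) = ∅, cl(A) = {x49, x50, x51, x52}, ∂A = {x49, x50, x51, x52}.

Closed sets in (X, τ) are complements of opens:
  closed(X, τ) = {∅, {x51}, {x50, x51}, {x49, x50, x51, x52}}.
int(A) = ⋃ {U ∈ τ : U ⊆ A}. Opens contained in A: ∅.
Taking the union of these: int(A) = ∅.
cl(A) = ⋂ {C closed : A ⊆ C}. Closed sets containing A: {x49, x50, x51, x52}.
Intersecting these: cl(A) = {x49, x50, x51, x52}.
∂A = cl(A) ∖ int(A) = {x49, x50, x51, x52} ∖ ∅ = {x49, x50, x51, x52}.


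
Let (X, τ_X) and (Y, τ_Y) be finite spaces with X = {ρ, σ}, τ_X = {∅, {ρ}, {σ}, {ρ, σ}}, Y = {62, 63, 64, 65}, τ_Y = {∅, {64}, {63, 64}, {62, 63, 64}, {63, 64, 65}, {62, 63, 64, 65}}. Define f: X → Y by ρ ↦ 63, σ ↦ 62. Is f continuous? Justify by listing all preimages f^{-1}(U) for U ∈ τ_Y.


f IS continuous.

Compute f^{-1}(U) for each U ∈ τ_Y:
  U = ∅: f^{-1}(U) = ∅ ∈ τ_X ✓.
  U = {64}: f^{-1}(U) = ∅ ∈ τ_X ✓.
  U = {63, 64}: f^{-1}(U) = {ρ} ∈ τ_X ✓.
  U = {62, 63, 64}: f^{-1}(U) = {ρ, σ} ∈ τ_X ✓.
  U = {63, 64, 65}: f^{-1}(U) = {ρ} ∈ τ_X ✓.
  U = {62, 63, 64, 65}: f^{-1}(U) = {ρ, σ} ∈ τ_X ✓.
Every preimage lies in τ_X, so f IS continuous.


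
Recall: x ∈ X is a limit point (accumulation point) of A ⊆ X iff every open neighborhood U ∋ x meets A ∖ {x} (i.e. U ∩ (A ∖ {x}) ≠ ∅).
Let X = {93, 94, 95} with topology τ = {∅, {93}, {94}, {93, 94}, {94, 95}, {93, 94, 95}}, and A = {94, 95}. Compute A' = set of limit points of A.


A' = {95}

For each x ∈ X, list the open sets U ∈ τ with x ∈ U, then check whether U ∩ (A ∖ {x}) ≠ ∅ for every such U.
  x = 93: open {93} ∋ x has {93} ∩ (A ∖ {93}) = ∅, so x is NOT a limit point.
  x = 94: open {94} ∋ x has {94} ∩ (A ∖ {94}) = ∅, so x is NOT a limit point.
  x = 95: opens ∋ x are {94, 95}, {93, 94, 95}; each meets A ∖ {95}, so x IS a limit point.
Collecting: A' = {95}.


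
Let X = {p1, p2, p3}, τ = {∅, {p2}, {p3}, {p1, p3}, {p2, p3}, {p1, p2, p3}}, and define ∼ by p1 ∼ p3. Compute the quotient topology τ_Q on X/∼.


X/∼ = {[p1=p3], [p2]}; |τ_Q| = 4.

Equivalence classes: [p1=p3], [p2].
Quotient map π: X → X/∼ sends p1 ↦ [p1=p3], p2 ↦ [p2], p3 ↦ [p1=p3].
For each subset V ⊆ X/∼, compute π^{-1}(V) ⊆ X and check whether π^{-1}(V) ∈ τ. V is open in τ_Q iff π^{-1}(V) ∈ τ.
  V = {}: π^{-1}(V) = ∅ ∈ τ ✓.
  V = {[p1=p3]}: π^{-1}(V) = {p1, p3} ∈ τ ✓.
  V = {[p2]}: π^{-1}(V) = {p2} ∈ τ ✓.
  V = {[p1=p3], [p2]}: π^{-1}(V) = {p1, p2, p3} ∈ τ ✓.
Open sets in the quotient: τ_Q = {{}, {[p1=p3]}, {[p2]}, {[p1=p3], [p2]}} (4 elements).


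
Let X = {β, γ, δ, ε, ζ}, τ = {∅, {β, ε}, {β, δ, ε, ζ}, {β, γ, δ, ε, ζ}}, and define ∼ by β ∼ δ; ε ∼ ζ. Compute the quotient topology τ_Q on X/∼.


X/∼ = {[β=δ], [γ], [ε=ζ]}; |τ_Q| = 3.

Equivalence classes: [β=δ], [γ], [ε=ζ].
Quotient map π: X → X/∼ sends β ↦ [β=δ], γ ↦ [γ], δ ↦ [β=δ], ε ↦ [ε=ζ], ζ ↦ [ε=ζ].
For each subset V ⊆ X/∼, compute π^{-1}(V) ⊆ X and check whether π^{-1}(V) ∈ τ. V is open in τ_Q iff π^{-1}(V) ∈ τ.
  V = {}: π^{-1}(V) = ∅ ∈ τ ✓.
  V = {[β=δ]}: π^{-1}(V) = {β, δ} ∉ τ ✗.
  V = {[γ]}: π^{-1}(V) = {γ} ∉ τ ✗.
  V = {[β=δ], [γ]}: π^{-1}(V) = {β, γ, δ} ∉ τ ✗.
  V = {[ε=ζ]}: π^{-1}(V) = {ε, ζ} ∉ τ ✗.
  V = {[β=δ], [ε=ζ]}: π^{-1}(V) = {β, δ, ε, ζ} ∈ τ ✓.
  V = {[γ], [ε=ζ]}: π^{-1}(V) = {γ, ε, ζ} ∉ τ ✗.
  V = {[β=δ], [γ], [ε=ζ]}: π^{-1}(V) = {β, γ, δ, ε, ζ} ∈ τ ✓.
Open sets in the quotient: τ_Q = {{}, {[β=δ], [ε=ζ]}, {[β=δ], [γ], [ε=ζ]}} (3 elements).


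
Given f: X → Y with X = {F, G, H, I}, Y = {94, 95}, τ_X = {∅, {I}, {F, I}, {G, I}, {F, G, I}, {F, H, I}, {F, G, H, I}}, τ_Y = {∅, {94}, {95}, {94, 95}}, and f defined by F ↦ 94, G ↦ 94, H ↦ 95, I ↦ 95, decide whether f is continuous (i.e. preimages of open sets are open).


f is NOT continuous.

Compute f^{-1}(U) for each U ∈ τ_Y:
  U = ∅: f^{-1}(U) = ∅ ∈ τ_X ✓.
  U = {94}: f^{-1}(U) = {F, G} ∉ τ_X ✗.
  U = {95}: f^{-1}(U) = {H, I} ∉ τ_X ✗.
  U = {94, 95}: f^{-1}(U) = {F, G, H, I} ∈ τ_X ✓.
Found U = {94} with f^{-1}(U) = {F, G} not in τ_X. Therefore f is NOT continuous.


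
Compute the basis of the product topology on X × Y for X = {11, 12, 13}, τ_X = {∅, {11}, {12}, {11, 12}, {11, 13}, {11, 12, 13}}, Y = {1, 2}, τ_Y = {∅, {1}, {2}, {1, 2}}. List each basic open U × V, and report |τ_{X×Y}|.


Basis B = {∅ × ∅, {11} × {1}, {11} × {2}, {12} × {1}, {12} × {2}, {11} × {1, 2}, {11, 12} × {1}, {11, 13} × {1}, {11, 12} × {2}, {11, 13} × {2}, {12} × {1, 2}, {11, 12, 13} × {1}, {11, 12, 13} × {2}, {11, 12} × {1, 2}, {11, 13} × {1, 2}, {11, 12, 13} × {1, 2}}; |τ_{X×Y}| = 36.

Enumerate products U × V with U ∈ τ_X, V ∈ τ_Y (deduplicated):
  ∅ × ∅ = {} (∅)
  {11} × {1} = {(11,1)}
  {11} × {2} = {(11,2)}
  {12} × {1} = {(12,1)}
  {12} × {2} = {(12,2)}
  {11} × {1, 2} = {(11,1), (11,2)}
  {11, 12} × {1} = {(11,1), (12,1)}
  {11, 13} × {1} = {(11,1), (13,1)}
  {11, 12} × {2} = {(11,2), (12,2)}
  {11, 13} × {2} = {(11,2), (13,2)}
  {12} × {1, 2} = {(12,1), (12,2)}
  {11, 12, 13} × {1} = {(11,1), (12,1), (13,1)}
  {11, 12, 13} × {2} = {(11,2), (12,2), (13,2)}
  {11, 12} × {1, 2} = {(11,1), (11,2), (12,1), (12,2)}
  {11, 13} × {1, 2} = {(11,1), (11,2), (13,1), (13,2)}
  {11, 12, 13} × {1, 2} = {(11,1), (11,2), (12,1), (12,2), (13,1), (13,2)}
These 16 distinct sets form the basis B.
Close under arbitrary unions to get τ_{X×Y}; counting gives |τ_{X×Y}| = 36.
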